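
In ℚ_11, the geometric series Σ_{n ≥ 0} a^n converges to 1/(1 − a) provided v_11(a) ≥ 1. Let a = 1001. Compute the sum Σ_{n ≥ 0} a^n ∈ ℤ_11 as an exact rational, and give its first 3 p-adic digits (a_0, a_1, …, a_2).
Σ a^n = 1/(1 − a) = -1/1000;  first 3 digits = (1, 3, 6)

v_11(a) = 1 ≥ 1, so the series converges in ℤ_11 to 1/(1 − a) = 1/(1 − 1001) = -1/1000. Expand this rational in ℤ_11: compute digits iteratively via d_i = x_i mod 11, x_{i+1} = (x_i − d_i)/11. The first 3 digits are (1, 3, 6).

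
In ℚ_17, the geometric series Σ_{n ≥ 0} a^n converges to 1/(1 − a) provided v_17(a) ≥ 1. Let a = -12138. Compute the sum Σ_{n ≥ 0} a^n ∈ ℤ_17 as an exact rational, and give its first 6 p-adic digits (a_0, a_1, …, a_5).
Σ a^n = 1/(1 − a) = 1/12139;  first 6 digits = (1, 0, 9, 14, 12, 1)

v_17(a) = 2 ≥ 1, so the series converges in ℤ_17 to 1/(1 − a) = 1/(1 − (-12138)) = 1/12139. Expand this rational in ℤ_17: compute digits iteratively via d_i = x_i mod 17, x_{i+1} = (x_i − d_i)/17. The first 6 digits are (1, 0, 9, 14, 12, 1).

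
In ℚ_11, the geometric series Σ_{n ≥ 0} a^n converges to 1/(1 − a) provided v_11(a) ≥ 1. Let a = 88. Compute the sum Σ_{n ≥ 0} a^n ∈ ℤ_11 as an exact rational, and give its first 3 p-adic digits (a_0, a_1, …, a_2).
Σ a^n = 1/(1 − a) = -1/87;  first 3 digits = (1, 8, 9)

v_11(a) = 1 ≥ 1, so the series converges in ℤ_11 to 1/(1 − a) = 1/(1 − 88) = -1/87. Expand this rational in ℤ_11: compute digits iteratively via d_i = x_i mod 11, x_{i+1} = (x_i − d_i)/11. The first 3 digits are (1, 8, 9).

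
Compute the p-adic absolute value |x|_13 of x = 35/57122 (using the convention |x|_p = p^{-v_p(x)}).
|35/57122|_13 = 28561

Step 1 — compute v_13(x) by factoring powers of 13 out of the numerator and denominator: v_13(35/57122) = -4. Step 2 — apply |x|_p = p^{-v_p(x)} = 13^{4} = 28561.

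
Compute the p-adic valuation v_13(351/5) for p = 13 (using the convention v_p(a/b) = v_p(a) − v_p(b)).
v_13(351/5) = 1

Factor powers of 13 from the numerator and denominator of the reduced fraction: 351 = 13^1 · 27 and 5 = 13^0 · 5. Apply v_p(a/b) = v_p(a) − v_p(b): v_13(351/5) = 1 − 0 = 1.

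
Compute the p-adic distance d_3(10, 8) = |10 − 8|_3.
d_3(10, 8) = 1

Step 1 — x − y = 10 − 8 = 2. Step 2 — v_3(2) = 0 (factor: 2 = (3^0 · 2); the sign does not affect v_p). Step 3 — |x − y|_3 = 3^{0} = 1.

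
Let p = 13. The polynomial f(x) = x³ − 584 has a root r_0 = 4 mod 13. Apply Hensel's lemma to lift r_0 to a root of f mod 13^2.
r_1 = 43 (mod 169)

Hensel: r_{i+1} = r_i − f(r_i)/f′(r_i) mod 13^{i+2}, where f′(x) = 3x². Iterate:
  r_0 = 4 (mod 13)
  r_1 = 43 (mod 169)
Final: r = 43 with f(r) ≡ 0 mod 13^2.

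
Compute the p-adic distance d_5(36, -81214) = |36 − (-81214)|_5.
d_5(36, -81214) = 1/3125

Step 1 — x − y = 36 − (-81214) = 81250. Step 2 — v_5(81250) = 5 (factor: 81250 = (5^5 · 26); the sign does not affect v_p). Step 3 — |x − y|_5 = 5^{-5} = 1/3125.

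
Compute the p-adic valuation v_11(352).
v_11(352) = 1

v_11(n) is the largest exponent k such that 11^k divides n. Factor out: 352 = 11^1 · 32. (Sign doesn't affect v_p.) So v_11(352) = 1.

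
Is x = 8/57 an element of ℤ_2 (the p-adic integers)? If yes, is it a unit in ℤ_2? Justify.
x ∈ ℤ_2 but not a unit; v_2(x) = 3 > 0

ℤ_2 = {x ∈ ℚ_2 : v_2(x) ≥ 0} and ℤ_2^× = {x ∈ ℤ_2 : v_2(x) = 0}. Here v_2(8/57) = v_2(num) − v_2(den) = 3; compare against these criteria.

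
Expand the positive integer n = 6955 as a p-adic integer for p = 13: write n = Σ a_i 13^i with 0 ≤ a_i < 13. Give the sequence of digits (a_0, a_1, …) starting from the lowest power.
(a_0, a_1, …) = (0, 2, 2, 3)

Repeated division by 13 gives the digits low-to-high: 6955 = 2·13^1 + 2·13^2 + 3·13^3. Digit sequence: (0, 2, 2, 3).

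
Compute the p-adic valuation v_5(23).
v_5(23) = 0

v_5(n) is the largest exponent k such that 5^k divides n. Factor out: 23 = 5^0 · 23. (Sign doesn't affect v_p.) So v_5(23) = 0.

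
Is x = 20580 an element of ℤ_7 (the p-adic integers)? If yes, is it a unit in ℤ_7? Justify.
x ∈ ℤ_7 but not a unit; v_7(x) = 3 > 0

ℤ_7 = {x ∈ ℚ_7 : v_7(x) ≥ 0} and ℤ_7^× = {x ∈ ℤ_7 : v_7(x) = 0}. Here v_7(20580) = v_7(num) − v_7(den) = 3; compare against these criteria.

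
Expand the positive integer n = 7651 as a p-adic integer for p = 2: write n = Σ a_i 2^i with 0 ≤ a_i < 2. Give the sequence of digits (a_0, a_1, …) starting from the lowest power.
(a_0, a_1, …) = (1, 1, 0, 0, 0, 1, 1, 1, 1, 0, 1, 1, 1)

Repeated division by 2 gives the digits low-to-high: 7651 = 1 + 1·2^1 + 1·2^5 + 1·2^6 + 1·2^7 + 1·2^8 + 1·2^10 + 1·2^11 + 1·2^12. Digit sequence: (1, 1, 0, 0, 0, 1, 1, 1, 1, 0, 1, 1, 1).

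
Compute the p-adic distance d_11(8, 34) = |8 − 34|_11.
d_11(8, 34) = 1

Step 1 — x − y = 8 − 34 = -26. Step 2 — v_11(-26) = 0 (factor: -26 = −(11^0 · 26); the sign does not affect v_p). Step 3 — |x − y|_11 = 11^{0} = 1.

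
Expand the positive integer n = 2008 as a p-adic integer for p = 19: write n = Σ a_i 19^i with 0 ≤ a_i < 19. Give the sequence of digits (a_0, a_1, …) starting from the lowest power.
(a_0, a_1, …) = (13, 10, 5)

Repeated division by 19 gives the digits low-to-high: 2008 = 13 + 10·19^1 + 5·19^2. Digit sequence: (13, 10, 5).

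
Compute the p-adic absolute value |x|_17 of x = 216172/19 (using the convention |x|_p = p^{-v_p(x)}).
|216172/19|_17 = 1/4913

Step 1 — compute v_17(x) by factoring powers of 17 out of the numerator and denominator: v_17(216172/19) = 3. Step 2 — apply |x|_p = p^{-v_p(x)} = 17^{-3} = 1/4913.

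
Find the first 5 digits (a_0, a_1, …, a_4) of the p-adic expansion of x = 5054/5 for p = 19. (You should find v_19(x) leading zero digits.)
(a_0, …, a_4) = (0, 0, 18, 3, 15)

v_19(5054/5) = 2, so a_0 = ... = a_1 = 0. Factor out: x = 19^2 · u with u = 14/5 a unit in ℤ_19. Expand u iteratively via a_{v+i} = u_i mod 19, u_{i+1} = (u_i − a_{v+i})/19:
  u_0 = 14/5;  a_2 = 18;  u_1 = (u_0 − 18)/19 = -4/5
  u_1 = -4/5;  a_3 = 3;  u_2 = (u_1 − 3)/19 = -1/5
  u_2 = -1/5;  a_4 = 15;  u_3 = (u_2 − 15)/19 = -4/5
Digits: (0, 0, 18, 3, 15).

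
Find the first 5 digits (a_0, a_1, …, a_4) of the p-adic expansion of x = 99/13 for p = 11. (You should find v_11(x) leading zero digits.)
(a_0, …, a_4) = (0, 10, 0, 5, 8)

v_11(99/13) = 1, so a_0 = ... = a_0 = 0. Factor out: x = 11^1 · u with u = 9/13 a unit in ℤ_11. Expand u iteratively via a_{v+i} = u_i mod 11, u_{i+1} = (u_i − a_{v+i})/11:
  u_0 = 9/13;  a_1 = 10;  u_1 = (u_0 − 10)/11 = -11/13
  u_1 = -11/13;  a_2 = 0;  u_2 = (u_1 − 0)/11 = -1/13
  u_2 = -1/13;  a_3 = 5;  u_3 = (u_2 − 5)/11 = -6/13
  u_3 = -6/13;  a_4 = 8;  u_4 = (u_3 − 8)/11 = -10/13
Digits: (0, 10, 0, 5, 8).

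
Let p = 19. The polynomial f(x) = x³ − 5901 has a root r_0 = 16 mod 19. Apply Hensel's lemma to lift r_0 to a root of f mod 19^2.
r_1 = 16 (mod 361)

Hensel: r_{i+1} = r_i − f(r_i)/f′(r_i) mod 19^{i+2}, where f′(x) = 3x². Iterate:
  r_0 = 16 (mod 19)
  r_1 = 16 (mod 361)
Final: r = 16 with f(r) ≡ 0 mod 19^2.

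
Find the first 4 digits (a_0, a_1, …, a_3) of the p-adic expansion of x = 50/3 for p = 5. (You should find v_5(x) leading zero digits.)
(a_0, …, a_3) = (0, 0, 4, 1)

v_5(50/3) = 2, so a_0 = ... = a_1 = 0. Factor out: x = 5^2 · u with u = 2/3 a unit in ℤ_5. Expand u iteratively via a_{v+i} = u_i mod 5, u_{i+1} = (u_i − a_{v+i})/5:
  u_0 = 2/3;  a_2 = 4;  u_1 = (u_0 − 4)/5 = -2/3
  u_1 = -2/3;  a_3 = 1;  u_2 = (u_1 − 1)/5 = -1/3
Digits: (0, 0, 4, 1).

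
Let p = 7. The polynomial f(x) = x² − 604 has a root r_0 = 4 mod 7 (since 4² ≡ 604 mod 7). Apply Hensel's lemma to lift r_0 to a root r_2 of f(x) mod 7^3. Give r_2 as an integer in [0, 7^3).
r_2 = 249 (mod 343)

Hensel's recurrence: r_{i+1} = r_i − f(r_i)·(f′(r_i))^{-1} mod 7^{i+2}, with f′(x) = 2x. Iterate:
  r_0 = 4 (mod 7)
  r_1 = 4 (mod 49)
  r_2 = 249 (mod 343)
Final: r_2 = 249, and one checks f(r_2) ≡ 0 mod 7^3.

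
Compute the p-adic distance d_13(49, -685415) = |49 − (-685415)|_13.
d_13(49, -685415) = 1/28561

Step 1 — x − y = 49 − (-685415) = 685464. Step 2 — v_13(685464) = 4 (factor: 685464 = (13^4 · 24); the sign does not affect v_p). Step 3 — |x − y|_13 = 13^{-4} = 1/28561.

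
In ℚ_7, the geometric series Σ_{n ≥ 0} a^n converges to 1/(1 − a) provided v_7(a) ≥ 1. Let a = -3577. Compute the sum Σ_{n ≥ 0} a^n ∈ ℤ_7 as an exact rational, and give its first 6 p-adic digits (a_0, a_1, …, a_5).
Σ a^n = 1/(1 − a) = 1/3578;  first 6 digits = (1, 0, 4, 3, 0, 5)

v_7(a) = 2 ≥ 1, so the series converges in ℤ_7 to 1/(1 − a) = 1/(1 − (-3577)) = 1/3578. Expand this rational in ℤ_7: compute digits iteratively via d_i = x_i mod 7, x_{i+1} = (x_i − d_i)/7. The first 6 digits are (1, 0, 4, 3, 0, 5).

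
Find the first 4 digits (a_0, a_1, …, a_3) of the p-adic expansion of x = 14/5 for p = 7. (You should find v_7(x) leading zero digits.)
(a_0, …, a_3) = (0, 6, 2, 1)

v_7(14/5) = 1, so a_0 = ... = a_0 = 0. Factor out: x = 7^1 · u with u = 2/5 a unit in ℤ_7. Expand u iteratively via a_{v+i} = u_i mod 7, u_{i+1} = (u_i − a_{v+i})/7:
  u_0 = 2/5;  a_1 = 6;  u_1 = (u_0 − 6)/7 = -4/5
  u_1 = -4/5;  a_2 = 2;  u_2 = (u_1 − 2)/7 = -2/5
  u_2 = -2/5;  a_3 = 1;  u_3 = (u_2 − 1)/7 = -1/5
Digits: (0, 6, 2, 1).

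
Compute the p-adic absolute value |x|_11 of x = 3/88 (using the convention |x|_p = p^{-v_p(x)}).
|3/88|_11 = 11

Step 1 — compute v_11(x) by factoring powers of 11 out of the numerator and denominator: v_11(3/88) = -1. Step 2 — apply |x|_p = p^{-v_p(x)} = 11^{1} = 11.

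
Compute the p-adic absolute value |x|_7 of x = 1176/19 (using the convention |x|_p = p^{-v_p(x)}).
|1176/19|_7 = 1/49

Step 1 — compute v_7(x) by factoring powers of 7 out of the numerator and denominator: v_7(1176/19) = 2. Step 2 — apply |x|_p = p^{-v_p(x)} = 7^{-2} = 1/49.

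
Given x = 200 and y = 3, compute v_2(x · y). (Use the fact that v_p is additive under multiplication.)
v_2(600) = 3

v_p(x) = 3 (factor: 200 = 2^3 · 25); v_p(y) = 0 (factor: 3 = 2^0 · 3). Additivity: v_p(xy) = v_p(x) + v_p(y) = 3 + 0 = 3. (Direct check: xy = 600 = 2^3 · (75).)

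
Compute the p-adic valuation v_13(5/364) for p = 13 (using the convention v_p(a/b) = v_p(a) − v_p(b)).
v_13(5/364) = -1

Factor powers of 13 from the numerator and denominator of the reduced fraction: 5 = 13^0 · 5 and 364 = 13^1 · 28. Apply v_p(a/b) = v_p(a) − v_p(b): v_13(5/364) = 0 − 1 = -1.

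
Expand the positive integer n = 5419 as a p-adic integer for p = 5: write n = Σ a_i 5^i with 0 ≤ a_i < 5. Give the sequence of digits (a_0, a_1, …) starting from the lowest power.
(a_0, a_1, …) = (4, 3, 1, 3, 3, 1)

Repeated division by 5 gives the digits low-to-high: 5419 = 4 + 3·5^1 + 1·5^2 + 3·5^3 + 3·5^4 + 1·5^5. Digit sequence: (4, 3, 1, 3, 3, 1).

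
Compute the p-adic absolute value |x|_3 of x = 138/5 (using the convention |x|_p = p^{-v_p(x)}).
|138/5|_3 = 1/3

Step 1 — compute v_3(x) by factoring powers of 3 out of the numerator and denominator: v_3(138/5) = 1. Step 2 — apply |x|_p = p^{-v_p(x)} = 3^{-1} = 1/3.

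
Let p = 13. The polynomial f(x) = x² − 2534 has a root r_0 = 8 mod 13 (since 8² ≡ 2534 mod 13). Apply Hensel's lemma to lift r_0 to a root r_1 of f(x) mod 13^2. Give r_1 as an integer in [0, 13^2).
r_1 = 99 (mod 169)

Hensel's recurrence: r_{i+1} = r_i − f(r_i)·(f′(r_i))^{-1} mod 13^{i+2}, with f′(x) = 2x. Iterate:
  r_0 = 8 (mod 13)
  r_1 = 99 (mod 169)
Final: r_1 = 99, and one checks f(r_1) ≡ 0 mod 13^2.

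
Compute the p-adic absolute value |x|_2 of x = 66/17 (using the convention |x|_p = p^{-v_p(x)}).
|66/17|_2 = 1/2

Step 1 — compute v_2(x) by factoring powers of 2 out of the numerator and denominator: v_2(66/17) = 1. Step 2 — apply |x|_p = p^{-v_p(x)} = 2^{-1} = 1/2.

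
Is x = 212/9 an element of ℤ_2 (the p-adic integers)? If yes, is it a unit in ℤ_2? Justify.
x ∈ ℤ_2 but not a unit; v_2(x) = 2 > 0

ℤ_2 = {x ∈ ℚ_2 : v_2(x) ≥ 0} and ℤ_2^× = {x ∈ ℤ_2 : v_2(x) = 0}. Here v_2(212/9) = v_2(num) − v_2(den) = 2; compare against these criteria.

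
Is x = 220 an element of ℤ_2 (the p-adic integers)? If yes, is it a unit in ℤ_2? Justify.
x ∈ ℤ_2 but not a unit; v_2(x) = 2 > 0

ℤ_2 = {x ∈ ℚ_2 : v_2(x) ≥ 0} and ℤ_2^× = {x ∈ ℤ_2 : v_2(x) = 0}. Here v_2(220) = v_2(num) − v_2(den) = 2; compare against these criteria.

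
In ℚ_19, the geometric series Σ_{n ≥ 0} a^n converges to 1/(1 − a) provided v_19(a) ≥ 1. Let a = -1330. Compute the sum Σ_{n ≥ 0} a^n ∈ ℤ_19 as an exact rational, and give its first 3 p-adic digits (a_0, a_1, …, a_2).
Σ a^n = 1/(1 − a) = 1/1331;  first 3 digits = (1, 6, 13)

v_19(a) = 1 ≥ 1, so the series converges in ℤ_19 to 1/(1 − a) = 1/(1 − (-1330)) = 1/1331. Expand this rational in ℤ_19: compute digits iteratively via d_i = x_i mod 19, x_{i+1} = (x_i − d_i)/19. The first 3 digits are (1, 6, 13).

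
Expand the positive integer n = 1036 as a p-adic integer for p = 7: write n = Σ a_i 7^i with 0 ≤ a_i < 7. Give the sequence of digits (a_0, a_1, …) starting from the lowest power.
(a_0, a_1, …) = (0, 1, 0, 3)

Repeated division by 7 gives the digits low-to-high: 1036 = 1·7^1 + 3·7^3. Digit sequence: (0, 1, 0, 3).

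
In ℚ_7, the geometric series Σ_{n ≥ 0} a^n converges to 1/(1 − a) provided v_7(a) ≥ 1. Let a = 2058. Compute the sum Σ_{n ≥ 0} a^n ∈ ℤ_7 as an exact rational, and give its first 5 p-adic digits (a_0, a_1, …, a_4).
Σ a^n = 1/(1 − a) = -1/2057;  first 5 digits = (1, 0, 0, 6, 0)

v_7(a) = 3 ≥ 1, so the series converges in ℤ_7 to 1/(1 − a) = 1/(1 − 2058) = -1/2057. Expand this rational in ℤ_7: compute digits iteratively via d_i = x_i mod 7, x_{i+1} = (x_i − d_i)/7. The first 5 digits are (1, 0, 0, 6, 0).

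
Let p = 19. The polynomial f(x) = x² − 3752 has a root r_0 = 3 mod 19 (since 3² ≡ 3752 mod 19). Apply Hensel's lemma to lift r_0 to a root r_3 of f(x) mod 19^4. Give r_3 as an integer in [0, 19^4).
r_3 = 12961 (mod 130321)

Hensel's recurrence: r_{i+1} = r_i − f(r_i)·(f′(r_i))^{-1} mod 19^{i+2}, with f′(x) = 2x. Iterate:
  r_0 = 3 (mod 19)
  r_1 = 326 (mod 361)
  r_2 = 6102 (mod 6859)
  r_3 = 12961 (mod 130321)
Final: r_3 = 12961, and one checks f(r_3) ≡ 0 mod 19^4.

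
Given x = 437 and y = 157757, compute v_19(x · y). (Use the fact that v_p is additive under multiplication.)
v_19(68939809) = 4

v_p(x) = 1 (factor: 437 = 19^1 · 23); v_p(y) = 3 (factor: 157757 = 19^3 · 23). Additivity: v_p(xy) = v_p(x) + v_p(y) = 1 + 3 = 4. (Direct check: xy = 68939809 = 19^4 · (529).)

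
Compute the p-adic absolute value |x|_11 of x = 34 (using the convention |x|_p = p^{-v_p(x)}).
|34|_11 = 1

Step 1 — compute v_11(x) by factoring powers of 11 out of the numerator and denominator: v_11(34) = 0. Step 2 — apply |x|_p = p^{-v_p(x)} = 11^{0} = 1.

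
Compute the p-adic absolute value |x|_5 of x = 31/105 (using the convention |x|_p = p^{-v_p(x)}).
|31/105|_5 = 5

Step 1 — compute v_5(x) by factoring powers of 5 out of the numerator and denominator: v_5(31/105) = -1. Step 2 — apply |x|_p = p^{-v_p(x)} = 5^{1} = 5.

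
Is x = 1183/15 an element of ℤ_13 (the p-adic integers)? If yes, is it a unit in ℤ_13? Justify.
x ∈ ℤ_13 but not a unit; v_13(x) = 2 > 0

ℤ_13 = {x ∈ ℚ_13 : v_13(x) ≥ 0} and ℤ_13^× = {x ∈ ℤ_13 : v_13(x) = 0}. Here v_13(1183/15) = v_13(num) − v_13(den) = 2; compare against these criteria.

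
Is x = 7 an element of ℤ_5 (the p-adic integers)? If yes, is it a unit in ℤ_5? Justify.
x ∈ ℤ_5^× (unit); v_5(x) = 0

ℤ_5 = {x ∈ ℚ_5 : v_5(x) ≥ 0} and ℤ_5^× = {x ∈ ℤ_5 : v_5(x) = 0}. Here v_5(7) = v_5(num) − v_5(den) = 0; compare against these criteria.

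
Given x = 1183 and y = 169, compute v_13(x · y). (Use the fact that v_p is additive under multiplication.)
v_13(199927) = 4

v_p(x) = 2 (factor: 1183 = 13^2 · 7); v_p(y) = 2 (factor: 169 = 13^2 · 1). Additivity: v_p(xy) = v_p(x) + v_p(y) = 2 + 2 = 4. (Direct check: xy = 199927 = 13^4 · (7).)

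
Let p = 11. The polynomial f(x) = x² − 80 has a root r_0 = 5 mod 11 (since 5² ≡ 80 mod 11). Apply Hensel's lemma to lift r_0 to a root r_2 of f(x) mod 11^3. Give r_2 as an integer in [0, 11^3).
r_2 = 1039 (mod 1331)

Hensel's recurrence: r_{i+1} = r_i − f(r_i)·(f′(r_i))^{-1} mod 11^{i+2}, with f′(x) = 2x. Iterate:
  r_0 = 5 (mod 11)
  r_1 = 71 (mod 121)
  r_2 = 1039 (mod 1331)
Final: r_2 = 1039, and one checks f(r_2) ≡ 0 mod 11^3.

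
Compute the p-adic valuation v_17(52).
v_17(52) = 0

v_17(n) is the largest exponent k such that 17^k divides n. Factor out: 52 = 17^0 · 52. (Sign doesn't affect v_p.) So v_17(52) = 0.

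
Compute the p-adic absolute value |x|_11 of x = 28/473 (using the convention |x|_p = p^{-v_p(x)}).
|28/473|_11 = 11

Step 1 — compute v_11(x) by factoring powers of 11 out of the numerator and denominator: v_11(28/473) = -1. Step 2 — apply |x|_p = p^{-v_p(x)} = 11^{1} = 11.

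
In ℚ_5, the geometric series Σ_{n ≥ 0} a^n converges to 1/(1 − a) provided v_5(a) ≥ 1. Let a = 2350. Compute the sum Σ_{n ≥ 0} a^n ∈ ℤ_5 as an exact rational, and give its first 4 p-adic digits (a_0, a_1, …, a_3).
Σ a^n = 1/(1 − a) = -1/2349;  first 4 digits = (1, 0, 4, 3)

v_5(a) = 2 ≥ 1, so the series converges in ℤ_5 to 1/(1 − a) = 1/(1 − 2350) = -1/2349. Expand this rational in ℤ_5: compute digits iteratively via d_i = x_i mod 5, x_{i+1} = (x_i − d_i)/5. The first 4 digits are (1, 0, 4, 3).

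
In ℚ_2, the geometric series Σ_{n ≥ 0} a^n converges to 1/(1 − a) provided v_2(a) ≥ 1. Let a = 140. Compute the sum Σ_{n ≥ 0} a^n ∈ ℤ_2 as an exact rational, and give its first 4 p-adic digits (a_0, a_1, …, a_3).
Σ a^n = 1/(1 − a) = -1/139;  first 4 digits = (1, 0, 1, 1)

v_2(a) = 2 ≥ 1, so the series converges in ℤ_2 to 1/(1 − a) = 1/(1 − 140) = -1/139. Expand this rational in ℤ_2: compute digits iteratively via d_i = x_i mod 2, x_{i+1} = (x_i − d_i)/2. The first 4 digits are (1, 0, 1, 1).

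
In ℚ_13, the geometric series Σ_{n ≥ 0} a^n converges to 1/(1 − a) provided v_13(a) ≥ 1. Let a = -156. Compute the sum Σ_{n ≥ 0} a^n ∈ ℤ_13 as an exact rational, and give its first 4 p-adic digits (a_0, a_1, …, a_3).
Σ a^n = 1/(1 − a) = 1/157;  first 4 digits = (1, 1, 0, 12)

v_13(a) = 1 ≥ 1, so the series converges in ℤ_13 to 1/(1 − a) = 1/(1 − (-156)) = 1/157. Expand this rational in ℤ_13: compute digits iteratively via d_i = x_i mod 13, x_{i+1} = (x_i − d_i)/13. The first 4 digits are (1, 1, 0, 12).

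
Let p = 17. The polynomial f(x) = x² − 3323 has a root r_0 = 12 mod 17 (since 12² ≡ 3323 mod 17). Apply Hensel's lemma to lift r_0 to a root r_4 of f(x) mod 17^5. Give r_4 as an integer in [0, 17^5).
r_4 = 713553 (mod 1419857)

Hensel's recurrence: r_{i+1} = r_i − f(r_i)·(f′(r_i))^{-1} mod 17^{i+2}, with f′(x) = 2x. Iterate:
  r_0 = 12 (mod 17)
  r_1 = 12 (mod 289)
  r_2 = 1168 (mod 4913)
  r_3 = 45385 (mod 83521)
  r_4 = 713553 (mod 1419857)
Final: r_4 = 713553, and one checks f(r_4) ≡ 0 mod 17^5.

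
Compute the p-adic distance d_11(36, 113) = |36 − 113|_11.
d_11(36, 113) = 1/11

Step 1 — x − y = 36 − 113 = -77. Step 2 — v_11(-77) = 1 (factor: -77 = −(11^1 · 7); the sign does not affect v_p). Step 3 — |x − y|_11 = 11^{-1} = 1/11.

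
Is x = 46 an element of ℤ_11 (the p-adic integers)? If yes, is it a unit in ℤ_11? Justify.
x ∈ ℤ_11^× (unit); v_11(x) = 0

ℤ_11 = {x ∈ ℚ_11 : v_11(x) ≥ 0} and ℤ_11^× = {x ∈ ℤ_11 : v_11(x) = 0}. Here v_11(46) = v_11(num) − v_11(den) = 0; compare against these criteria.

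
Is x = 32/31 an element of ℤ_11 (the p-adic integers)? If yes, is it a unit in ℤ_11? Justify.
x ∈ ℤ_11^× (unit); v_11(x) = 0

ℤ_11 = {x ∈ ℚ_11 : v_11(x) ≥ 0} and ℤ_11^× = {x ∈ ℤ_11 : v_11(x) = 0}. Here v_11(32/31) = v_11(num) − v_11(den) = 0; compare against these criteria.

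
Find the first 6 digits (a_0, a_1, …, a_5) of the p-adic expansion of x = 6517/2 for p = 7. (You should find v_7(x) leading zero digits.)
(a_0, …, a_5) = (0, 0, 0, 6, 4, 3)

v_7(6517/2) = 3, so a_0 = ... = a_2 = 0. Factor out: x = 7^3 · u with u = 19/2 a unit in ℤ_7. Expand u iteratively via a_{v+i} = u_i mod 7, u_{i+1} = (u_i − a_{v+i})/7:
  u_0 = 19/2;  a_3 = 6;  u_1 = (u_0 − 6)/7 = 1/2
  u_1 = 1/2;  a_4 = 4;  u_2 = (u_1 − 4)/7 = -1/2
  u_2 = -1/2;  a_5 = 3;  u_3 = (u_2 − 3)/7 = -1/2
Digits: (0, 0, 0, 6, 4, 3).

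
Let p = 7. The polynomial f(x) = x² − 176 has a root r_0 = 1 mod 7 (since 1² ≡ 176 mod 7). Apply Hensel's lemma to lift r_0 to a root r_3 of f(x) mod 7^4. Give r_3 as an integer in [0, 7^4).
r_3 = 1534 (mod 2401)

Hensel's recurrence: r_{i+1} = r_i − f(r_i)·(f′(r_i))^{-1} mod 7^{i+2}, with f′(x) = 2x. Iterate:
  r_0 = 1 (mod 7)
  r_1 = 15 (mod 49)
  r_2 = 162 (mod 343)
  r_3 = 1534 (mod 2401)
Final: r_3 = 1534, and one checks f(r_3) ≡ 0 mod 7^4.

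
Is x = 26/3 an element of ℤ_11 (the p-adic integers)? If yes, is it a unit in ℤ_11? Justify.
x ∈ ℤ_11^× (unit); v_11(x) = 0

ℤ_11 = {x ∈ ℚ_11 : v_11(x) ≥ 0} and ℤ_11^× = {x ∈ ℤ_11 : v_11(x) = 0}. Here v_11(26/3) = v_11(num) − v_11(den) = 0; compare against these criteria.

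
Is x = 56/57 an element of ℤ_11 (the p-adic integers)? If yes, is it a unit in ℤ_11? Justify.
x ∈ ℤ_11^× (unit); v_11(x) = 0

ℤ_11 = {x ∈ ℚ_11 : v_11(x) ≥ 0} and ℤ_11^× = {x ∈ ℤ_11 : v_11(x) = 0}. Here v_11(56/57) = v_11(num) − v_11(den) = 0; compare against these criteria.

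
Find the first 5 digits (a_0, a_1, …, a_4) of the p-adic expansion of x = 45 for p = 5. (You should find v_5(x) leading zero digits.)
(a_0, …, a_4) = (0, 4, 1, 0, 0)

v_5(45) = 1, so a_0 = ... = a_0 = 0. Factor out: x = 5^1 · u with u = 9 a unit in ℤ_5. Expand u iteratively via a_{v+i} = u_i mod 5, u_{i+1} = (u_i − a_{v+i})/5:
  u_0 = 9;  a_1 = 4;  u_1 = (u_0 − 4)/5 = 1
  u_1 = 1;  a_2 = 1;  u_2 = (u_1 − 1)/5 = 0
  u_2 = 0;  a_3 = 0;  u_3 = (u_2 − 0)/5 = 0
  u_3 = 0;  a_4 = 0;  u_4 = (u_3 − 0)/5 = 0
Digits: (0, 4, 1, 0, 0).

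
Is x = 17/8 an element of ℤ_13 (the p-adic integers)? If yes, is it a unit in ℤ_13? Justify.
x ∈ ℤ_13^× (unit); v_13(x) = 0

ℤ_13 = {x ∈ ℚ_13 : v_13(x) ≥ 0} and ℤ_13^× = {x ∈ ℤ_13 : v_13(x) = 0}. Here v_13(17/8) = v_13(num) − v_13(den) = 0; compare against these criteria.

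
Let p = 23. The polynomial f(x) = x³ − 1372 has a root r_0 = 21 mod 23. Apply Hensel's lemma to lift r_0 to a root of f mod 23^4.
r_3 = 243982 (mod 279841)

Hensel: r_{i+1} = r_i − f(r_i)/f′(r_i) mod 23^{i+2}, where f′(x) = 3x². Iterate:
  r_0 = 21 (mod 23)
  r_1 = 113 (mod 529)
  r_2 = 642 (mod 12167)
  r_3 = 243982 (mod 279841)
Final: r = 243982 with f(r) ≡ 0 mod 23^4.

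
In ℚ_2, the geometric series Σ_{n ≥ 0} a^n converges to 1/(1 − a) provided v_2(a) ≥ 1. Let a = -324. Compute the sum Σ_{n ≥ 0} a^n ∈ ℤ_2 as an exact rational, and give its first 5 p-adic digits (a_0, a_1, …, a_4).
Σ a^n = 1/(1 − a) = 1/325;  first 5 digits = (1, 0, 1, 1, 0)

v_2(a) = 2 ≥ 1, so the series converges in ℤ_2 to 1/(1 − a) = 1/(1 − (-324)) = 1/325. Expand this rational in ℤ_2: compute digits iteratively via d_i = x_i mod 2, x_{i+1} = (x_i − d_i)/2. The first 5 digits are (1, 0, 1, 1, 0).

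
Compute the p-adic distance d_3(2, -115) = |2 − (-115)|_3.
d_3(2, -115) = 1/9

Step 1 — x − y = 2 − (-115) = 117. Step 2 — v_3(117) = 2 (factor: 117 = (3^2 · 13); the sign does not affect v_p). Step 3 — |x − y|_3 = 3^{-2} = 1/9.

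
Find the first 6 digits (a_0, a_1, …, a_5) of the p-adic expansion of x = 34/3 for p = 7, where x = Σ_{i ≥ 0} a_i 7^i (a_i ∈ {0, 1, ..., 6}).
(a_0, …, a_5) = (2, 6, 4, 4, 4, 4)

v_7(34/3) = 0 (numerator and denominator both coprime to 7), so x ∈ ℤ_7^×. Compute digits iteratively via a_i = x_i mod 7, x_{i+1} = (x_i − a_i)/7, with x_0 = x:
  x_0 = 34/3;  a_0 = 2;  x_1 = (x_0 − 2)/7 = 4/3
  x_1 = 4/3;  a_1 = 6;  x_2 = (x_1 − 6)/7 = -2/3
  x_2 = -2/3;  a_2 = 4;  x_3 = (x_2 − 4)/7 = -2/3
  x_3 = -2/3;  a_3 = 4;  x_4 = (x_3 − 4)/7 = -2/3
  x_4 = -2/3;  a_4 = 4;  x_5 = (x_4 − 4)/7 = -2/3
  x_5 = -2/3;  a_5 = 4;  x_6 = (x_5 − 4)/7 = -2/3
Digits: (2, 6, 4, 4, 4, 4).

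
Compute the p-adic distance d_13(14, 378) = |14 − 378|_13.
d_13(14, 378) = 1/13

Step 1 — x − y = 14 − 378 = -364. Step 2 — v_13(-364) = 1 (factor: -364 = −(13^1 · 28); the sign does not affect v_p). Step 3 — |x − y|_13 = 13^{-1} = 1/13.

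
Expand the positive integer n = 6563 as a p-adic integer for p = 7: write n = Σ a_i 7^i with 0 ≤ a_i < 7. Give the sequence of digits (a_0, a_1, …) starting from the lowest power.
(a_0, a_1, …) = (4, 6, 0, 5, 2)

Repeated division by 7 gives the digits low-to-high: 6563 = 4 + 6·7^1 + 5·7^3 + 2·7^4. Digit sequence: (4, 6, 0, 5, 2).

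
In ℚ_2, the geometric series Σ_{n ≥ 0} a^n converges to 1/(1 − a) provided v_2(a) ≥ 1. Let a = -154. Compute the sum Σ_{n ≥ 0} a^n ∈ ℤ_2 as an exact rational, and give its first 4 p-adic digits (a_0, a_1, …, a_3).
Σ a^n = 1/(1 − a) = 1/155;  first 4 digits = (1, 1, 0, 0)

v_2(a) = 1 ≥ 1, so the series converges in ℤ_2 to 1/(1 − a) = 1/(1 − (-154)) = 1/155. Expand this rational in ℤ_2: compute digits iteratively via d_i = x_i mod 2, x_{i+1} = (x_i − d_i)/2. The first 4 digits are (1, 1, 0, 0).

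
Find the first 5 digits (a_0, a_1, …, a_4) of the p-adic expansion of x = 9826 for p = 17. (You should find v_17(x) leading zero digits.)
(a_0, …, a_4) = (0, 0, 0, 2, 0)

v_17(9826) = 3, so a_0 = ... = a_2 = 0. Factor out: x = 17^3 · u with u = 2 a unit in ℤ_17. Expand u iteratively via a_{v+i} = u_i mod 17, u_{i+1} = (u_i − a_{v+i})/17:
  u_0 = 2;  a_3 = 2;  u_1 = (u_0 − 2)/17 = 0
  u_1 = 0;  a_4 = 0;  u_2 = (u_1 − 0)/17 = 0
Digits: (0, 0, 0, 2, 0).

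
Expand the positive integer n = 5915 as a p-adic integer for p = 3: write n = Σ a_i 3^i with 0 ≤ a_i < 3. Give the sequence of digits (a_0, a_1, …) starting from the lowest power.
(a_0, a_1, …) = (2, 0, 0, 0, 1, 0, 2, 2)

Repeated division by 3 gives the digits low-to-high: 5915 = 2 + 1·3^4 + 2·3^6 + 2·3^7. Digit sequence: (2, 0, 0, 0, 1, 0, 2, 2).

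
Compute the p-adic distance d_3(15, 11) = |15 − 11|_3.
d_3(15, 11) = 1

Step 1 — x − y = 15 − 11 = 4. Step 2 — v_3(4) = 0 (factor: 4 = (3^0 · 4); the sign does not affect v_p). Step 3 — |x − y|_3 = 3^{0} = 1.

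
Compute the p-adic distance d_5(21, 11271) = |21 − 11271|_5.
d_5(21, 11271) = 1/625

Step 1 — x − y = 21 − 11271 = -11250. Step 2 — v_5(-11250) = 4 (factor: -11250 = −(5^4 · 18); the sign does not affect v_p). Step 3 — |x − y|_5 = 5^{-4} = 1/625.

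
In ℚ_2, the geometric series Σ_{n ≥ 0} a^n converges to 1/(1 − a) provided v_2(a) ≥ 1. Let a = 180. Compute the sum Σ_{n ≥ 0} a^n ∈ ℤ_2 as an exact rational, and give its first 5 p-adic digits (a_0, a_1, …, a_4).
Σ a^n = 1/(1 − a) = -1/179;  first 5 digits = (1, 0, 1, 0, 0)

v_2(a) = 2 ≥ 1, so the series converges in ℤ_2 to 1/(1 − a) = 1/(1 − 180) = -1/179. Expand this rational in ℤ_2: compute digits iteratively via d_i = x_i mod 2, x_{i+1} = (x_i − d_i)/2. The first 5 digits are (1, 0, 1, 0, 0).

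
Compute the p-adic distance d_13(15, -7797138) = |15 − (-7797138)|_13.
d_13(15, -7797138) = 1/371293

Step 1 — x − y = 15 − (-7797138) = 7797153. Step 2 — v_13(7797153) = 5 (factor: 7797153 = (13^5 · 21); the sign does not affect v_p). Step 3 — |x − y|_13 = 13^{-5} = 1/371293.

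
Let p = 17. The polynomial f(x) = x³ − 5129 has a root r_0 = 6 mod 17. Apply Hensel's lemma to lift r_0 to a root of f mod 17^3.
r_2 = 6 (mod 4913)

Hensel: r_{i+1} = r_i − f(r_i)/f′(r_i) mod 17^{i+2}, where f′(x) = 3x². Iterate:
  r_0 = 6 (mod 17)
  r_1 = 6 (mod 289)
  r_2 = 6 (mod 4913)
Final: r = 6 with f(r) ≡ 0 mod 17^3.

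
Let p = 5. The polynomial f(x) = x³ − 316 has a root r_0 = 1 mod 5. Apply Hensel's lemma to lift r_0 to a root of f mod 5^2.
r_1 = 6 (mod 25)

Hensel: r_{i+1} = r_i − f(r_i)/f′(r_i) mod 5^{i+2}, where f′(x) = 3x². Iterate:
  r_0 = 1 (mod 5)
  r_1 = 6 (mod 25)
Final: r = 6 with f(r) ≡ 0 mod 5^2.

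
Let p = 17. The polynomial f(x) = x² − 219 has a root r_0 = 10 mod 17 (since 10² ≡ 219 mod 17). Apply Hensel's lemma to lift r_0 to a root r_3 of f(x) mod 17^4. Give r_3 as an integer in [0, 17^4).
r_3 = 20954 (mod 83521)

Hensel's recurrence: r_{i+1} = r_i − f(r_i)·(f′(r_i))^{-1} mod 17^{i+2}, with f′(x) = 2x. Iterate:
  r_0 = 10 (mod 17)
  r_1 = 146 (mod 289)
  r_2 = 1302 (mod 4913)
  r_3 = 20954 (mod 83521)
Final: r_3 = 20954, and one checks f(r_3) ≡ 0 mod 17^4.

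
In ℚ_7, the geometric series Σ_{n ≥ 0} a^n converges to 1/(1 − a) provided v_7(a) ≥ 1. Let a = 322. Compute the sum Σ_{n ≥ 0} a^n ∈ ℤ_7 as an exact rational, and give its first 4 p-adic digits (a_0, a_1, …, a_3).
Σ a^n = 1/(1 − a) = -1/321;  first 4 digits = (1, 4, 1, 3)

v_7(a) = 1 ≥ 1, so the series converges in ℤ_7 to 1/(1 − a) = 1/(1 − 322) = -1/321. Expand this rational in ℤ_7: compute digits iteratively via d_i = x_i mod 7, x_{i+1} = (x_i − d_i)/7. The first 4 digits are (1, 4, 1, 3).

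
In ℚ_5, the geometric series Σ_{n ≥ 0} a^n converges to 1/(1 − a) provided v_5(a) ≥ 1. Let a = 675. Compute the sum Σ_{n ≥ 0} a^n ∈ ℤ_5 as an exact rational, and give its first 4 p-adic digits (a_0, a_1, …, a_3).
Σ a^n = 1/(1 − a) = -1/674;  first 4 digits = (1, 0, 2, 0)

v_5(a) = 2 ≥ 1, so the series converges in ℤ_5 to 1/(1 − a) = 1/(1 − 675) = -1/674. Expand this rational in ℤ_5: compute digits iteratively via d_i = x_i mod 5, x_{i+1} = (x_i − d_i)/5. The first 4 digits are (1, 0, 2, 0).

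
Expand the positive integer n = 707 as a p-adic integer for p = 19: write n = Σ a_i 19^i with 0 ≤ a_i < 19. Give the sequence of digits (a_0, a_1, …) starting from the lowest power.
(a_0, a_1, …) = (4, 18, 1)

Repeated division by 19 gives the digits low-to-high: 707 = 4 + 18·19^1 + 1·19^2. Digit sequence: (4, 18, 1).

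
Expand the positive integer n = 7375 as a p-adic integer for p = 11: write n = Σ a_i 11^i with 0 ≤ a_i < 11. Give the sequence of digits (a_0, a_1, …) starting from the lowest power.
(a_0, a_1, …) = (5, 10, 5, 5)

Repeated division by 11 gives the digits low-to-high: 7375 = 5 + 10·11^1 + 5·11^2 + 5·11^3. Digit sequence: (5, 10, 5, 5).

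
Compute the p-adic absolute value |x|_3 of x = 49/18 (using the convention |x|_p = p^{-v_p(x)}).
|49/18|_3 = 9

Step 1 — compute v_3(x) by factoring powers of 3 out of the numerator and denominator: v_3(49/18) = -2. Step 2 — apply |x|_p = p^{-v_p(x)} = 3^{2} = 9.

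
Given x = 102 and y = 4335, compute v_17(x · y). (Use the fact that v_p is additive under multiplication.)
v_17(442170) = 3

v_p(x) = 1 (factor: 102 = 17^1 · 6); v_p(y) = 2 (factor: 4335 = 17^2 · 15). Additivity: v_p(xy) = v_p(x) + v_p(y) = 1 + 2 = 3. (Direct check: xy = 442170 = 17^3 · (90).)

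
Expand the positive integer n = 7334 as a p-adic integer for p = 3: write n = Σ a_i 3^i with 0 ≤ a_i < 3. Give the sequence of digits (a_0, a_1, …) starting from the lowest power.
(a_0, a_1, …) = (2, 2, 1, 1, 0, 0, 1, 0, 1)

Repeated division by 3 gives the digits low-to-high: 7334 = 2 + 2·3^1 + 1·3^2 + 1·3^3 + 1·3^6 + 1·3^8. Digit sequence: (2, 2, 1, 1, 0, 0, 1, 0, 1).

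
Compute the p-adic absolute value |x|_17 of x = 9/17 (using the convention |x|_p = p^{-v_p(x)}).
|9/17|_17 = 17

Step 1 — compute v_17(x) by factoring powers of 17 out of the numerator and denominator: v_17(9/17) = -1. Step 2 — apply |x|_p = p^{-v_p(x)} = 17^{1} = 17.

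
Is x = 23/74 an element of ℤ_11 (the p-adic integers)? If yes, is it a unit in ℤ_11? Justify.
x ∈ ℤ_11^× (unit); v_11(x) = 0

ℤ_11 = {x ∈ ℚ_11 : v_11(x) ≥ 0} and ℤ_11^× = {x ∈ ℤ_11 : v_11(x) = 0}. Here v_11(23/74) = v_11(num) − v_11(den) = 0; compare against these criteria.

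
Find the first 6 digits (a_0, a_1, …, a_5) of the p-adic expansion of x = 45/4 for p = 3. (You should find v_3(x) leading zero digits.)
(a_0, …, a_5) = (0, 0, 2, 2, 0, 2)

v_3(45/4) = 2, so a_0 = ... = a_1 = 0. Factor out: x = 3^2 · u with u = 5/4 a unit in ℤ_3. Expand u iteratively via a_{v+i} = u_i mod 3, u_{i+1} = (u_i − a_{v+i})/3:
  u_0 = 5/4;  a_2 = 2;  u_1 = (u_0 − 2)/3 = -1/4
  u_1 = -1/4;  a_3 = 2;  u_2 = (u_1 − 2)/3 = -3/4
  u_2 = -3/4;  a_4 = 0;  u_3 = (u_2 − 0)/3 = -1/4
  u_3 = -1/4;  a_5 = 2;  u_4 = (u_3 − 2)/3 = -3/4
Digits: (0, 0, 2, 2, 0, 2).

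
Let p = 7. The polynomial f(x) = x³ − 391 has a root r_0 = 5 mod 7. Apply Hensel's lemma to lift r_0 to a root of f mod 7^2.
r_1 = 19 (mod 49)

Hensel: r_{i+1} = r_i − f(r_i)/f′(r_i) mod 7^{i+2}, where f′(x) = 3x². Iterate:
  r_0 = 5 (mod 7)
  r_1 = 19 (mod 49)
Final: r = 19 with f(r) ≡ 0 mod 7^2.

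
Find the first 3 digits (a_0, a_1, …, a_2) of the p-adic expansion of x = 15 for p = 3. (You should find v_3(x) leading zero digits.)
(a_0, …, a_2) = (0, 2, 1)

v_3(15) = 1, so a_0 = ... = a_0 = 0. Factor out: x = 3^1 · u with u = 5 a unit in ℤ_3. Expand u iteratively via a_{v+i} = u_i mod 3, u_{i+1} = (u_i − a_{v+i})/3:
  u_0 = 5;  a_1 = 2;  u_1 = (u_0 − 2)/3 = 1
  u_1 = 1;  a_2 = 1;  u_2 = (u_1 − 1)/3 = 0
Digits: (0, 2, 1).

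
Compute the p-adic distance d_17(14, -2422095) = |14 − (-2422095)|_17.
d_17(14, -2422095) = 1/83521

Step 1 — x − y = 14 − (-2422095) = 2422109. Step 2 — v_17(2422109) = 4 (factor: 2422109 = (17^4 · 29); the sign does not affect v_p). Step 3 — |x − y|_17 = 17^{-4} = 1/83521.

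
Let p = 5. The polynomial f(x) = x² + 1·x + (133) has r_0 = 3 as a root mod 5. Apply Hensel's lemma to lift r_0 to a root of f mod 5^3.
r_2 = 93 (mod 125)

Hensel: r_{i+1} = r_i − f(r_i)·(f′(r_i))^{-1} mod 5^{i+2}, f′(x) = 2x + 1. Iterate:
  r_0 = 3 (mod 5)
  r_1 = 18 (mod 25)
  r_2 = 93 (mod 125)
Final: r = 93 satisfies f(r) ≡ 0 mod 5^3.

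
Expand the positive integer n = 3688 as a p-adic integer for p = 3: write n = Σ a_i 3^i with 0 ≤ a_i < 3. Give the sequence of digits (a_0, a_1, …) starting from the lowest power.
(a_0, a_1, …) = (1, 2, 1, 1, 0, 0, 2, 1)

Repeated division by 3 gives the digits low-to-high: 3688 = 1 + 2·3^1 + 1·3^2 + 1·3^3 + 2·3^6 + 1·3^7. Digit sequence: (1, 2, 1, 1, 0, 0, 2, 1).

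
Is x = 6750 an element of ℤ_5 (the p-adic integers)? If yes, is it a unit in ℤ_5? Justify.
x ∈ ℤ_5 but not a unit; v_5(x) = 3 > 0

ℤ_5 = {x ∈ ℚ_5 : v_5(x) ≥ 0} and ℤ_5^× = {x ∈ ℤ_5 : v_5(x) = 0}. Here v_5(6750) = v_5(num) − v_5(den) = 3; compare against these criteria.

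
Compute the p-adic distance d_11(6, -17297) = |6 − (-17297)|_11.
d_11(6, -17297) = 1/1331

Step 1 — x − y = 6 − (-17297) = 17303. Step 2 — v_11(17303) = 3 (factor: 17303 = (11^3 · 13); the sign does not affect v_p). Step 3 — |x − y|_11 = 11^{-3} = 1/1331.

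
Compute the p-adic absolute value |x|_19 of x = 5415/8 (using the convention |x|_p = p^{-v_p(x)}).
|5415/8|_19 = 1/361

Step 1 — compute v_19(x) by factoring powers of 19 out of the numerator and denominator: v_19(5415/8) = 2. Step 2 — apply |x|_p = p^{-v_p(x)} = 19^{-2} = 1/361.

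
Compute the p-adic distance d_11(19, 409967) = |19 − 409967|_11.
d_11(19, 409967) = 1/14641

Step 1 — x − y = 19 − 409967 = -409948. Step 2 — v_11(-409948) = 4 (factor: -409948 = −(11^4 · 28); the sign does not affect v_p). Step 3 — |x − y|_11 = 11^{-4} = 1/14641.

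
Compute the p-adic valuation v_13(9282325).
v_13(9282325) = 5

v_13(n) is the largest exponent k such that 13^k divides n. Factor out: 9282325 = 13^5 · 25. (Sign doesn't affect v_p.) So v_13(9282325) = 5.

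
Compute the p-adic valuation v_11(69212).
v_11(69212) = 3

v_11(n) is the largest exponent k such that 11^k divides n. Factor out: 69212 = 11^3 · 52. (Sign doesn't affect v_p.) So v_11(69212) = 3.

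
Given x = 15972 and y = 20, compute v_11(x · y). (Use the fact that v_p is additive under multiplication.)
v_11(319440) = 3

v_p(x) = 3 (factor: 15972 = 11^3 · 12); v_p(y) = 0 (factor: 20 = 11^0 · 20). Additivity: v_p(xy) = v_p(x) + v_p(y) = 3 + 0 = 3. (Direct check: xy = 319440 = 11^3 · (240).)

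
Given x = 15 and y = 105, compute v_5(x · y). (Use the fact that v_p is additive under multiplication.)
v_5(1575) = 2

v_p(x) = 1 (factor: 15 = 5^1 · 3); v_p(y) = 1 (factor: 105 = 5^1 · 21). Additivity: v_p(xy) = v_p(x) + v_p(y) = 1 + 1 = 2. (Direct check: xy = 1575 = 5^2 · (63).)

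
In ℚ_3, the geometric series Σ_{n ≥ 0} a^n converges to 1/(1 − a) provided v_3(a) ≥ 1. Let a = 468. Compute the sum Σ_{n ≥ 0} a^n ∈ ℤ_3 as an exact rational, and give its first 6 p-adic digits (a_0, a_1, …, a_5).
Σ a^n = 1/(1 − a) = -1/467;  first 6 digits = (1, 0, 1, 2, 0, 0)

v_3(a) = 2 ≥ 1, so the series converges in ℤ_3 to 1/(1 − a) = 1/(1 − 468) = -1/467. Expand this rational in ℤ_3: compute digits iteratively via d_i = x_i mod 3, x_{i+1} = (x_i − d_i)/3. The first 6 digits are (1, 0, 1, 2, 0, 0).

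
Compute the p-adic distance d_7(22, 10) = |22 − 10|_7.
d_7(22, 10) = 1

Step 1 — x − y = 22 − 10 = 12. Step 2 — v_7(12) = 0 (factor: 12 = (7^0 · 12); the sign does not affect v_p). Step 3 — |x − y|_7 = 7^{0} = 1.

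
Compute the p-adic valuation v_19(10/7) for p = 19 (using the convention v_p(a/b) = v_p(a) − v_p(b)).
v_19(10/7) = 0

Factor powers of 19 from the numerator and denominator of the reduced fraction: 10 = 19^0 · 10 and 7 = 19^0 · 7. Apply v_p(a/b) = v_p(a) − v_p(b): v_19(10/7) = 0 − 0 = 0.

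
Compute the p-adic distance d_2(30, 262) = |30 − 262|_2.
d_2(30, 262) = 1/8

Step 1 — x − y = 30 − 262 = -232. Step 2 — v_2(-232) = 3 (factor: -232 = −(2^3 · 29); the sign does not affect v_p). Step 3 — |x − y|_2 = 2^{-3} = 1/8.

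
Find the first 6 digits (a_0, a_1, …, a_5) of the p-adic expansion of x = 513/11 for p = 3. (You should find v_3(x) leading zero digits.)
(a_0, …, a_5) = (0, 0, 0, 2, 1, 1)

v_3(513/11) = 3, so a_0 = ... = a_2 = 0. Factor out: x = 3^3 · u with u = 19/11 a unit in ℤ_3. Expand u iteratively via a_{v+i} = u_i mod 3, u_{i+1} = (u_i − a_{v+i})/3:
  u_0 = 19/11;  a_3 = 2;  u_1 = (u_0 − 2)/3 = -1/11
  u_1 = -1/11;  a_4 = 1;  u_2 = (u_1 − 1)/3 = -4/11
  u_2 = -4/11;  a_5 = 1;  u_3 = (u_2 − 1)/3 = -5/11
Digits: (0, 0, 0, 2, 1, 1).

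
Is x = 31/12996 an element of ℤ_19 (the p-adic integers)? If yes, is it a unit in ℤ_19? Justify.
x ∉ ℤ_19 (v_19(x) = -2 < 0)

ℤ_19 = {x ∈ ℚ_19 : v_19(x) ≥ 0} and ℤ_19^× = {x ∈ ℤ_19 : v_19(x) = 0}. Here v_19(31/12996) = v_19(num) − v_19(den) = -2; compare against these criteria.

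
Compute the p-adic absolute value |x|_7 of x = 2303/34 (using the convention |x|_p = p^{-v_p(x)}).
|2303/34|_7 = 1/49

Step 1 — compute v_7(x) by factoring powers of 7 out of the numerator and denominator: v_7(2303/34) = 2. Step 2 — apply |x|_p = p^{-v_p(x)} = 7^{-2} = 1/49.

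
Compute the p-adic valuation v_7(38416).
v_7(38416) = 4

v_7(n) is the largest exponent k such that 7^k divides n. Factor out: 38416 = 7^4 · 16. (Sign doesn't affect v_p.) So v_7(38416) = 4.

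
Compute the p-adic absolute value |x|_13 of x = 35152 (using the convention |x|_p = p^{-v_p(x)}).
|35152|_13 = 1/2197

Step 1 — compute v_13(x) by factoring powers of 13 out of the numerator and denominator: v_13(35152) = 3. Step 2 — apply |x|_p = p^{-v_p(x)} = 13^{-3} = 1/2197.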